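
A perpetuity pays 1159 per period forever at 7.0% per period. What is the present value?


PV = PMT / i
= 1159 / 0.07
= 16557.1429


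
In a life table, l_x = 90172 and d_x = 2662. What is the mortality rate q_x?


q_x = d_x / l_x
= 2662 / 90172
= 0.0295


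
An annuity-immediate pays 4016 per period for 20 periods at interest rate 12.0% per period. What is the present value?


PV = PMT * (1 - (1+i)^(-n)) / i
= 4016 * (1 - (1+0.12)^(-20)) / 0.12
= 4016 * (1 - 0.103667) / 0.12
= 4016 * 7.469444
= 29997.2856


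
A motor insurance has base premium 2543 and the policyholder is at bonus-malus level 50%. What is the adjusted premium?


adjusted = base * BM_level / 100
= 2543 * 50 / 100
= 2543 * 0.5
= 1271.5


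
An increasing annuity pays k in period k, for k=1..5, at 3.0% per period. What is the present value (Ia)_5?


(Ia)_n = sum_{k=1}^{n} k * v^k, v = 1/(1+i)
v = 0.970874
Sum computed term by term:
(Ia)_5 = 13.4685


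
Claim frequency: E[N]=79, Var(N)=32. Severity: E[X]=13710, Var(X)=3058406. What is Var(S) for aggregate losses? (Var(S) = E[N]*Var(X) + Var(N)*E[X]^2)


Var(S) = E[N]*Var(X) + Var(N)*E[X]^2
= 79*3058406 + 32*13710^2
= 241614074 + 6014851200
= 6.2565e+09


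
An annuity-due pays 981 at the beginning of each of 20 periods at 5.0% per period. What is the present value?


PV_due = PMT * (1-(1+i)^(-n))/i * (1+i)
PV_immediate = 12225.4283
PV_due = 12225.4283 * 1.05
= 12836.6998


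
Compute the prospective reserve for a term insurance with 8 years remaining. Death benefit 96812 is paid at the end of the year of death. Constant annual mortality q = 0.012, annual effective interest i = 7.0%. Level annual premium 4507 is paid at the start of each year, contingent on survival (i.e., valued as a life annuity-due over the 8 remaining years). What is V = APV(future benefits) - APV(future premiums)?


v = 1/(1+i) = 0.934579
APV(future benefits) per unit = sum_{k=0}^{7} k_p_x * q * v^(k+1) = 0.069011
APV(future benefits) = 96812 * 0.069011 = 6681.0565
Life annuity-due factor ä_{x:8} = sum_{k=0}^{7} k_p_x * v^k = 6.153447
APV(future premiums) = 4507 * 6.153447 = 27733.5867
V = 6681.0565 - 27733.5867
= -21052.5302


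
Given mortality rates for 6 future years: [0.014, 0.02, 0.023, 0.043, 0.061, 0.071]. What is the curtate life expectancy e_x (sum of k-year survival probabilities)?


e_x = sum_{k=1}^{n} k_p_x
k_p_x values:
  1_p_x = 0.986
  2_p_x = 0.96628
  3_p_x = 0.944056
  4_p_x = 0.903461
  5_p_x = 0.84835
  6_p_x = 0.788117
e_x = 5.4363


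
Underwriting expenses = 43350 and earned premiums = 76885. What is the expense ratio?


Expense ratio = expenses / premiums
= 43350 / 76885
= 0.5638


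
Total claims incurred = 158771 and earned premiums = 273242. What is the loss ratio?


Loss ratio = claims / premiums
= 158771 / 273242
= 0.5811


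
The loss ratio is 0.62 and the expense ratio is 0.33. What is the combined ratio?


Combined ratio = loss ratio + expense ratio
= 0.62 + 0.33
= 0.95


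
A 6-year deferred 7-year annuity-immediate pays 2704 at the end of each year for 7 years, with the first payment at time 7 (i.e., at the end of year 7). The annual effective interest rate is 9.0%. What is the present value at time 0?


PV at time 6 of the 7-year annuity-immediate:
a_n = 2704 * (1-(1+0.09)^(-7))/0.09 = 13609.1045
Discount back 6 years to time 0:
PV = 13609.1045 * (1+0.09)^(-6)
= 13609.1045 * 0.596267
= 8114.6643


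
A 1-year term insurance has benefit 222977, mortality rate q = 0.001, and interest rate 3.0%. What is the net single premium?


NSP = benefit * q * v
v = 1/(1+i) = 0.970874
NSP = 222977 * 0.001 * 0.970874
= 216.4825


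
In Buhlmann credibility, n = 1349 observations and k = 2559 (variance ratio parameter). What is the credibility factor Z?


Z = n / (n + k)
= 1349 / (1349 + 2559)
= 1349 / 3908
= 0.3452


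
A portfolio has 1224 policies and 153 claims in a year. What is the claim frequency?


frequency = claims / policies
= 153 / 1224
= 0.125


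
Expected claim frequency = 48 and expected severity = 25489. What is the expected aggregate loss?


E[S] = E[N] * E[X]
= 48 * 25489
= 1.2235e+06


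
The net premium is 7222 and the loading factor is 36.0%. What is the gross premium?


Gross = net * (1 + loading)
= 7222 * (1 + 0.36)
= 7222 * 1.36
= 9821.92


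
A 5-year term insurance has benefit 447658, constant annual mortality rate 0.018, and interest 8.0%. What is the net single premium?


NSP = benefit * sum_{k=0}^{n-1} k_p_x * q * v^(k+1)
With constant q=0.018, v=0.925926
Sum = 0.069521
NSP = 447658 * 0.069521
= 31121.6577


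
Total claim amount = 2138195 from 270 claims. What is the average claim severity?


severity = total / number
= 2138195 / 270
= 7919.2407


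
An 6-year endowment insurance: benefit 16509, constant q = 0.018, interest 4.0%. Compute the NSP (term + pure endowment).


Term component = 1492.4165
Pure endowment = 6_p_x * v^6 * benefit = 0.896745 * 0.790315 * 16509 = 11700.1023
NSP = 13192.5188


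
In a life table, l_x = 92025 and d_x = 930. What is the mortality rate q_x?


q_x = d_x / l_x
= 930 / 92025
= 0.0101


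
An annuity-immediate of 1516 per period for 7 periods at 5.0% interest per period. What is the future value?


FV = PMT * ((1+i)^n - 1) / i
= 1516 * ((1.05)^7 - 1) / 0.05
= 1516 * (1.4071 - 1) / 0.05
= 12343.2848


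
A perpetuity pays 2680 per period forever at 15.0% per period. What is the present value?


PV = PMT / i
= 2680 / 0.15
= 17866.6667


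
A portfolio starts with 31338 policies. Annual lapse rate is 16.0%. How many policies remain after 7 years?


remaining = initial * (1 - lapse)^years
= 31338 * (1 - 0.16)^7
= 31338 * 0.29509
= 9247.5413


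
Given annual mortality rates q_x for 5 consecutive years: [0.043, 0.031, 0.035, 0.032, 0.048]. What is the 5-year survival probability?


p_k = 1 - q_k for each year
Survival = product of (1 - q_k)
= 0.957 * 0.969 * 0.965 * 0.968 * 0.952
= 0.8247


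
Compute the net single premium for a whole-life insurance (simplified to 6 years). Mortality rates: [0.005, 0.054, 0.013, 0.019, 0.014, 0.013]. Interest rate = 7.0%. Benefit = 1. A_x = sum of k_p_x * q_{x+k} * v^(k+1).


v = 0.934579
Year 0: k_p_x=1.0, q=0.005, term=0.004673
Year 1: k_p_x=0.995, q=0.054, term=0.04693
Year 2: k_p_x=0.94127, q=0.013, term=0.009989
Year 3: k_p_x=0.929033, q=0.019, term=0.013466
Year 4: k_p_x=0.911382, q=0.014, term=0.009097
Year 5: k_p_x=0.898623, q=0.013, term=0.007784
A_x = 0.0919


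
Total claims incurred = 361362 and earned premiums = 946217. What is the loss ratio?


Loss ratio = claims / premiums
= 361362 / 946217
= 0.3819


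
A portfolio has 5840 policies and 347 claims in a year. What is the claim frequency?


frequency = claims / policies
= 347 / 5840
= 0.0594


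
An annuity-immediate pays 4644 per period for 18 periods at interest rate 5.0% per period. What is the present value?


PV = PMT * (1 - (1+i)^(-n)) / i
= 4644 * (1 - (1+0.05)^(-18)) / 0.05
= 4644 * (1 - 0.415521) / 0.05
= 4644 * 11.689587
= 54286.4416


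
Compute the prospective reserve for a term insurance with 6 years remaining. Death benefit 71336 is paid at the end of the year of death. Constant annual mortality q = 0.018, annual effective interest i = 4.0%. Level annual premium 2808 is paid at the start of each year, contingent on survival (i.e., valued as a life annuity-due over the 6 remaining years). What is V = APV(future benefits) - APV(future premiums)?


v = 1/(1+i) = 0.961538
APV(future benefits) per unit = sum_{k=0}^{5} k_p_x * q * v^(k+1) = 0.0904
APV(future benefits) = 71336 * 0.0904 = 6448.7871
Life annuity-due factor ä_{x:6} = sum_{k=0}^{5} k_p_x * v^k = 5.223121
APV(future premiums) = 2808 * 5.223121 = 14666.5248
V = 6448.7871 - 14666.5248
= -8217.7377


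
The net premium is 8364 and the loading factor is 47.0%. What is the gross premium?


Gross = net * (1 + loading)
= 8364 * (1 + 0.47)
= 8364 * 1.47
= 12295.08


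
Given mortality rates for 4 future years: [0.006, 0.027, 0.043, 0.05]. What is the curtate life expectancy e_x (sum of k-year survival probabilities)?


e_x = sum_{k=1}^{n} k_p_x
k_p_x values:
  1_p_x = 0.994
  2_p_x = 0.967162
  3_p_x = 0.925574
  4_p_x = 0.879295
e_x = 3.766


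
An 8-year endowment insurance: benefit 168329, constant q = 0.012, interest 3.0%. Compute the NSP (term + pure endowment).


Term component = 13623.4147
Pure endowment = 8_p_x * v^8 * benefit = 0.907937 * 0.789409 * 168329 = 120647.0487
NSP = 134270.4633


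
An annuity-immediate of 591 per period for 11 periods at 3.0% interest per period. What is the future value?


FV = PMT * ((1+i)^n - 1) / i
= 591 * ((1.03)^11 - 1) / 0.03
= 591 * (1.384234 - 1) / 0.03
= 7569.4073


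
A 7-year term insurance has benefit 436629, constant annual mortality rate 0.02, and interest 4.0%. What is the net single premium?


NSP = benefit * sum_{k=0}^{n-1} k_p_x * q * v^(k+1)
With constant q=0.02, v=0.961538
Sum = 0.113432
NSP = 436629 * 0.113432
= 49527.6925


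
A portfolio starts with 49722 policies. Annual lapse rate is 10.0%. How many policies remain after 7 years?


remaining = initial * (1 - lapse)^years
= 49722 * (1 - 0.1)^7
= 49722 * 0.478297
= 23781.8785


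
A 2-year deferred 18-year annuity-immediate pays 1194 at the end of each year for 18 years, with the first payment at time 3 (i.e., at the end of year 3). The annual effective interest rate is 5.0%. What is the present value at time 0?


PV at time 2 of the 18-year annuity-immediate:
a_n = 1194 * (1-(1+0.05)^(-18))/0.05 = 13957.3668
Discount back 2 years to time 0:
PV = 13957.3668 * (1+0.05)^(-2)
= 13957.3668 * 0.907029
= 12659.7431


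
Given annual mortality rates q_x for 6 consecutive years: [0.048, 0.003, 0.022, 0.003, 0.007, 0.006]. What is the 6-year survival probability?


p_k = 1 - q_k for each year
Survival = product of (1 - q_k)
= 0.952 * 0.997 * 0.978 * 0.997 * 0.993 * 0.994
= 0.9135


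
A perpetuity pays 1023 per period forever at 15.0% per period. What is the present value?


PV = PMT / i
= 1023 / 0.15
= 6820.0


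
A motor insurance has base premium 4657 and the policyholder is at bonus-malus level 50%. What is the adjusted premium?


adjusted = base * BM_level / 100
= 4657 * 50 / 100
= 4657 * 0.5
= 2328.5


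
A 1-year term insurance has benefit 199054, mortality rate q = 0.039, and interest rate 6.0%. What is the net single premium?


NSP = benefit * q * v
v = 1/(1+i) = 0.943396
NSP = 199054 * 0.039 * 0.943396
= 7323.6849


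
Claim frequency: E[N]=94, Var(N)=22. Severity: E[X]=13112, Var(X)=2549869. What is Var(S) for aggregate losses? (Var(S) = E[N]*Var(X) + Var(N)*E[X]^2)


Var(S) = E[N]*Var(X) + Var(N)*E[X]^2
= 94*2549869 + 22*13112^2
= 239687686 + 3782339968
= 4.0220e+09


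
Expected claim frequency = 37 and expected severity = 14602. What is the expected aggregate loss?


E[S] = E[N] * E[X]
= 37 * 14602
= 540274


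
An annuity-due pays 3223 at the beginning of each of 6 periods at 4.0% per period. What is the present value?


PV_due = PMT * (1-(1+i)^(-n))/i * (1+i)
PV_immediate = 16895.4071
PV_due = 16895.4071 * 1.04
= 17571.2234


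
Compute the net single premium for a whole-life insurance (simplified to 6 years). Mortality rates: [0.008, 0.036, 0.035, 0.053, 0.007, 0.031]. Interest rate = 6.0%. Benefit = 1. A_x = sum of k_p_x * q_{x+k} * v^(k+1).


v = 0.943396
Year 0: k_p_x=1.0, q=0.008, term=0.007547
Year 1: k_p_x=0.992, q=0.036, term=0.031784
Year 2: k_p_x=0.956288, q=0.035, term=0.028102
Year 3: k_p_x=0.922818, q=0.053, term=0.038741
Year 4: k_p_x=0.873909, q=0.007, term=0.004571
Year 5: k_p_x=0.867791, q=0.031, term=0.018965
A_x = 0.1297


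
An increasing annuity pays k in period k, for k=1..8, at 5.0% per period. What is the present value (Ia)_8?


(Ia)_n = sum_{k=1}^{n} k * v^k, v = 1/(1+i)
v = 0.952381
Sum computed term by term:
(Ia)_8 = 27.4332


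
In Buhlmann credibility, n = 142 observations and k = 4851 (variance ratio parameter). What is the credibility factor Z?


Z = n / (n + k)
= 142 / (142 + 4851)
= 142 / 4993
= 0.0284


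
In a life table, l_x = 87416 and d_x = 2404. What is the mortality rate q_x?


q_x = d_x / l_x
= 2404 / 87416
= 0.0275


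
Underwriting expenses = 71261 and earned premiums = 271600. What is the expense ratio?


Expense ratio = expenses / premiums
= 71261 / 271600
= 0.2624


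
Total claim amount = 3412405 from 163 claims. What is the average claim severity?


severity = total / number
= 3412405 / 163
= 20935.0


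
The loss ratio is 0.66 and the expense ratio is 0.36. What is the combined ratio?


Combined ratio = loss ratio + expense ratio
= 0.66 + 0.36
= 1.02


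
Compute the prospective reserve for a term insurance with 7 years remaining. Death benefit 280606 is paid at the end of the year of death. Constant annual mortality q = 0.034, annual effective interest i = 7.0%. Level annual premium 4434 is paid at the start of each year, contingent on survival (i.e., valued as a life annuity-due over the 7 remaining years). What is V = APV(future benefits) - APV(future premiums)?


v = 1/(1+i) = 0.934579
APV(future benefits) per unit = sum_{k=0}^{6} k_p_x * q * v^(k+1) = 0.167115
APV(future benefits) = 280606 * 0.167115 = 46893.4414
Life annuity-due factor ä_{x:7} = sum_{k=0}^{6} k_p_x * v^k = 5.259204
APV(future premiums) = 4434 * 5.259204 = 23319.3103
V = 46893.4414 - 23319.3103
= 23574.1311


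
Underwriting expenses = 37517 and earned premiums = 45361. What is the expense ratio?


Expense ratio = expenses / premiums
= 37517 / 45361
= 0.8271


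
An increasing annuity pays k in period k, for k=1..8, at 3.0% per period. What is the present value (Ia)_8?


(Ia)_n = sum_{k=1}^{n} k * v^k, v = 1/(1+i)
v = 0.970874
Sum computed term by term:
(Ia)_8 = 30.5003


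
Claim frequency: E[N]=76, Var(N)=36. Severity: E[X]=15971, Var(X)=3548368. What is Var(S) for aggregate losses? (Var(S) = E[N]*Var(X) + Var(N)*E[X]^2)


Var(S) = E[N]*Var(X) + Var(N)*E[X]^2
= 76*3548368 + 36*15971^2
= 269675968 + 9182622276
= 9.4523e+09


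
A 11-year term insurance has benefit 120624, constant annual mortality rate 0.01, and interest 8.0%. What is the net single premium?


NSP = benefit * sum_{k=0}^{n-1} k_p_x * q * v^(k+1)
With constant q=0.01, v=0.925926
Sum = 0.068445
NSP = 120624 * 0.068445
= 8256.1066


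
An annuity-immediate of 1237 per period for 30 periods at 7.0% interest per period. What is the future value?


FV = PMT * ((1+i)^n - 1) / i
= 1237 * ((1.07)^30 - 1) / 0.07
= 1237 * (7.612255 - 1) / 0.07
= 116847.9927


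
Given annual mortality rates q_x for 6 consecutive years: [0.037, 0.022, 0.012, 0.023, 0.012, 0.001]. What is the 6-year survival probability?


p_k = 1 - q_k for each year
Survival = product of (1 - q_k)
= 0.963 * 0.978 * 0.988 * 0.977 * 0.988 * 0.999
= 0.8973


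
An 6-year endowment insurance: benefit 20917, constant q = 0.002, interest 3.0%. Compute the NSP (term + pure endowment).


Term component = 225.5316
Pure endowment = 6_p_x * v^6 * benefit = 0.98806 * 0.837484 * 20917 = 17308.4946
NSP = 17534.0261


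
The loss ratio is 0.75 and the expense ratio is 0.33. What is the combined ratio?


Combined ratio = loss ratio + expense ratio
= 0.75 + 0.33
= 1.08


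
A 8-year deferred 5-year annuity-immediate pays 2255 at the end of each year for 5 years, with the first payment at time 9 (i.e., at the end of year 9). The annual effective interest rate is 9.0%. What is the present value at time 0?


PV at time 8 of the 5-year annuity-immediate:
a_n = 2255 * (1-(1+0.09)^(-5))/0.09 = 8771.1636
Discount back 8 years to time 0:
PV = 8771.1636 * (1+0.09)^(-8)
= 8771.1636 * 0.501866
= 4401.9512


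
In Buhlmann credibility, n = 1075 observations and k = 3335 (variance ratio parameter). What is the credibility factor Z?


Z = n / (n + k)
= 1075 / (1075 + 3335)
= 1075 / 4410
= 0.2438


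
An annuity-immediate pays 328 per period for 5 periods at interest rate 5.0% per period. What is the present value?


PV = PMT * (1 - (1+i)^(-n)) / i
= 328 * (1 - (1+0.05)^(-5)) / 0.05
= 328 * (1 - 0.783526) / 0.05
= 328 * 4.329477
= 1420.0683


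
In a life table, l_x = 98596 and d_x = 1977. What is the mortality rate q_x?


q_x = d_x / l_x
= 1977 / 98596
= 0.0201


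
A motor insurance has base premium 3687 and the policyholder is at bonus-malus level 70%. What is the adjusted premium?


adjusted = base * BM_level / 100
= 3687 * 70 / 100
= 3687 * 0.7
= 2580.9


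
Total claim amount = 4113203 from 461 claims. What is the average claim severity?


severity = total / number
= 4113203 / 461
= 8922.3492


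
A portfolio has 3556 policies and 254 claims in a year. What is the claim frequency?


frequency = claims / policies
= 254 / 3556
= 0.0714


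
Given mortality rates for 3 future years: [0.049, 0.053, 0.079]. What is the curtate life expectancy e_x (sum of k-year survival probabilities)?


e_x = sum_{k=1}^{n} k_p_x
k_p_x values:
  1_p_x = 0.951
  2_p_x = 0.900597
  3_p_x = 0.82945
e_x = 2.681


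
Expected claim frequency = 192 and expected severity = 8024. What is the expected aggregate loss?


E[S] = E[N] * E[X]
= 192 * 8024
= 1.5406e+06


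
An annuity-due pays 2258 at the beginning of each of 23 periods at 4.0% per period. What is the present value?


PV_due = PMT * (1-(1+i)^(-n))/i * (1+i)
PV_immediate = 33546.7485
PV_due = 33546.7485 * 1.04
= 34888.6184


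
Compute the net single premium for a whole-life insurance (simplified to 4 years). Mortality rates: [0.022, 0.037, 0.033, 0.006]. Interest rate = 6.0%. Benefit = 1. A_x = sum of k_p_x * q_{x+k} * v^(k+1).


v = 0.943396
Year 0: k_p_x=1.0, q=0.022, term=0.020755
Year 1: k_p_x=0.978, q=0.037, term=0.032205
Year 2: k_p_x=0.941814, q=0.033, term=0.026095
Year 3: k_p_x=0.910734, q=0.006, term=0.004328
A_x = 0.0834


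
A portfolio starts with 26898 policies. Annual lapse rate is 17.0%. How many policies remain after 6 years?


remaining = initial * (1 - lapse)^years
= 26898 * (1 - 0.17)^6
= 26898 * 0.32694
= 8794.0422


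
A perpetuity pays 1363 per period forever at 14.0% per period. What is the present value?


PV = PMT / i
= 1363 / 0.14
= 9735.7143


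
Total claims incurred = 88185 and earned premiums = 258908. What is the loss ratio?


Loss ratio = claims / premiums
= 88185 / 258908
= 0.3406


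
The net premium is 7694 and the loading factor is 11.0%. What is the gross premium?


Gross = net * (1 + loading)
= 7694 * (1 + 0.11)
= 7694 * 1.11
= 8540.34


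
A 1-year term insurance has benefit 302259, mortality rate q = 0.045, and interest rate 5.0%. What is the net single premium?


NSP = benefit * q * v
v = 1/(1+i) = 0.952381
NSP = 302259 * 0.045 * 0.952381
= 12953.9571


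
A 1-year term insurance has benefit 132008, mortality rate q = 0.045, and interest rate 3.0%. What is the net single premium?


NSP = benefit * q * v
v = 1/(1+i) = 0.970874
NSP = 132008 * 0.045 * 0.970874
= 5767.3398


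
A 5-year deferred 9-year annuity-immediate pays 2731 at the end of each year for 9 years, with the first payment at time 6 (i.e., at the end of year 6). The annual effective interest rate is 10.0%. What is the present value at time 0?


PV at time 5 of the 9-year annuity-immediate:
a_n = 2731 * (1-(1+0.1)^(-9))/0.1 = 15727.894
Discount back 5 years to time 0:
PV = 15727.894 * (1+0.1)^(-5)
= 15727.894 * 0.620921
= 9765.7848


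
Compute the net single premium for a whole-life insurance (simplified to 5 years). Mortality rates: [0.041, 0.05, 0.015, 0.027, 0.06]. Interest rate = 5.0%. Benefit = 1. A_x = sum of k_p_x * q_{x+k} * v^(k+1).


v = 0.952381
Year 0: k_p_x=1.0, q=0.041, term=0.039048
Year 1: k_p_x=0.959, q=0.05, term=0.043492
Year 2: k_p_x=0.91105, q=0.015, term=0.011805
Year 3: k_p_x=0.897384, q=0.027, term=0.019934
Year 4: k_p_x=0.873155, q=0.06, term=0.041048
A_x = 0.1553


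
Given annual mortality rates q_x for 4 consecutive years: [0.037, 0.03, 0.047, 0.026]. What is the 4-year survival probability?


p_k = 1 - q_k for each year
Survival = product of (1 - q_k)
= 0.963 * 0.97 * 0.953 * 0.974
= 0.8671


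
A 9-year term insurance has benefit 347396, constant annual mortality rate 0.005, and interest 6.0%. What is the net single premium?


NSP = benefit * sum_{k=0}^{n-1} k_p_x * q * v^(k+1)
With constant q=0.005, v=0.943396
Sum = 0.033401
NSP = 347396 * 0.033401
= 11603.305


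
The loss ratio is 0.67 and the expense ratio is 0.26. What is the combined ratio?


Combined ratio = loss ratio + expense ratio
= 0.67 + 0.26
= 0.93


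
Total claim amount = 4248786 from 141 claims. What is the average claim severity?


severity = total / number
= 4248786 / 141
= 30133.234


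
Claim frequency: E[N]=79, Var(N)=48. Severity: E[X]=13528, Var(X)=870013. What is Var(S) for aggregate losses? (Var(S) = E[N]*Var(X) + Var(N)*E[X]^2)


Var(S) = E[N]*Var(X) + Var(N)*E[X]^2
= 79*870013 + 48*13528^2
= 68731027 + 8784325632
= 8.8531e+09


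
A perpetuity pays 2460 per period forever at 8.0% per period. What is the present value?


PV = PMT / i
= 2460 / 0.08
= 30750.0


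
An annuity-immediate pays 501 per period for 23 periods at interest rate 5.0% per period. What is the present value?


PV = PMT * (1 - (1+i)^(-n)) / i
= 501 * (1 - (1+0.05)^(-23)) / 0.05
= 501 * (1 - 0.325571) / 0.05
= 501 * 13.488574
= 6757.7755


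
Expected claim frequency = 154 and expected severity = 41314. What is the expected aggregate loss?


E[S] = E[N] * E[X]
= 154 * 41314
= 6.3624e+06


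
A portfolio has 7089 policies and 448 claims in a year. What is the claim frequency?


frequency = claims / policies
= 448 / 7089
= 0.0632


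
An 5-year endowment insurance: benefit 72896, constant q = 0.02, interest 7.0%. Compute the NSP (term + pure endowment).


Term component = 5759.0588
Pure endowment = 5_p_x * v^5 * benefit = 0.903921 * 0.712986 * 72896 = 46980.2354
NSP = 52739.2942


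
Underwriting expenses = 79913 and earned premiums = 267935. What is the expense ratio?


Expense ratio = expenses / premiums
= 79913 / 267935
= 0.2983


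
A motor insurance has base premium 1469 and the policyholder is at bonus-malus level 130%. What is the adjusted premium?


adjusted = base * BM_level / 100
= 1469 * 130 / 100
= 1469 * 1.3
= 1909.7


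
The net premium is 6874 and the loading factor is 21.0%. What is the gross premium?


Gross = net * (1 + loading)
= 6874 * (1 + 0.21)
= 6874 * 1.21
= 8317.54


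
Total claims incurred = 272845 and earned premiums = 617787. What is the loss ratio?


Loss ratio = claims / premiums
= 272845 / 617787
= 0.4416


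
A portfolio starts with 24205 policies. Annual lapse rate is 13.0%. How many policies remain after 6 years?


remaining = initial * (1 - lapse)^years
= 24205 * (1 - 0.13)^6
= 24205 * 0.433626
= 10495.9222


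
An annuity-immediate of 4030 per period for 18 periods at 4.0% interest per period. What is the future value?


FV = PMT * ((1+i)^n - 1) / i
= 4030 * ((1.04)^18 - 1) / 0.04
= 4030 * (2.025817 - 1) / 0.04
= 103351.0139


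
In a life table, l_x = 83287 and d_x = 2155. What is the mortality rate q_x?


q_x = d_x / l_x
= 2155 / 83287
= 0.0259


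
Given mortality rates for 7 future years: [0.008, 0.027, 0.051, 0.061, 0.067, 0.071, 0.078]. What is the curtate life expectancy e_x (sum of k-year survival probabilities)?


e_x = sum_{k=1}^{n} k_p_x
k_p_x values:
  1_p_x = 0.992
  2_p_x = 0.965216
  3_p_x = 0.91599
  4_p_x = 0.860115
  5_p_x = 0.802487
  6_p_x = 0.74551
  7_p_x = 0.687361
e_x = 5.9687


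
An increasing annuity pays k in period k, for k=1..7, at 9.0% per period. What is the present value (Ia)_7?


(Ia)_n = sum_{k=1}^{n} k * v^k, v = 1/(1+i)
v = 0.917431
Sum computed term by term:
(Ia)_7 = 18.4075


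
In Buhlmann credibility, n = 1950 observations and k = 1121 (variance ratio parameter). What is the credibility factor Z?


Z = n / (n + k)
= 1950 / (1950 + 1121)
= 1950 / 3071
= 0.635


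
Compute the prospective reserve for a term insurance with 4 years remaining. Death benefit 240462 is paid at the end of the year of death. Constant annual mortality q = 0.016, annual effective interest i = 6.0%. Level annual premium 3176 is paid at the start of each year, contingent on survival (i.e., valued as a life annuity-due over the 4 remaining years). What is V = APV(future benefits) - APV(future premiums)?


v = 1/(1+i) = 0.943396
APV(future benefits) per unit = sum_{k=0}^{3} k_p_x * q * v^(k+1) = 0.054189
APV(future benefits) = 240462 * 0.054189 = 13030.3372
Life annuity-due factor ä_{x:4} = sum_{k=0}^{3} k_p_x * v^k = 3.590005
APV(future premiums) = 3176 * 3.590005 = 11401.8566
V = 13030.3372 - 11401.8566
= 1628.4806


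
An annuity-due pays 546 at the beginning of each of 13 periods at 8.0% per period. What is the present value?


PV_due = PMT * (1-(1+i)^(-n))/i * (1+i)
PV_immediate = 4315.4617
PV_due = 4315.4617 * 1.08
= 4660.6986


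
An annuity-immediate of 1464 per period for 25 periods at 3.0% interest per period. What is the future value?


FV = PMT * ((1+i)^n - 1) / i
= 1464 * ((1.03)^25 - 1) / 0.03
= 1464 * (2.093778 - 1) / 0.03
= 53376.363


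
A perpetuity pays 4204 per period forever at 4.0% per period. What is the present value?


PV = PMT / i
= 4204 / 0.04
= 105100.0


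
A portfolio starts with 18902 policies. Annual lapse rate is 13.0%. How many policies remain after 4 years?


remaining = initial * (1 - lapse)^years
= 18902 * (1 - 0.13)^4
= 18902 * 0.572898
= 10828.9106


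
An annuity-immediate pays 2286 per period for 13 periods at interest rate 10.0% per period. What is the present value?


PV = PMT * (1 - (1+i)^(-n)) / i
= 2286 * (1 - (1+0.1)^(-13)) / 0.1
= 2286 * (1 - 0.289664) / 0.1
= 2286 * 7.103356
= 16238.2723


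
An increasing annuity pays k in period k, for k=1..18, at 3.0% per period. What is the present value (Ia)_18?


(Ia)_n = sum_{k=1}^{n} k * v^k, v = 1/(1+i)
v = 0.970874
Sum computed term by term:
(Ia)_18 = 119.7672


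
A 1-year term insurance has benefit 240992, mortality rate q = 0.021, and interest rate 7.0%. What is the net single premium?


NSP = benefit * q * v
v = 1/(1+i) = 0.934579
NSP = 240992 * 0.021 * 0.934579
= 4729.7495


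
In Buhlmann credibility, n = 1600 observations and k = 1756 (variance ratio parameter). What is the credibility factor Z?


Z = n / (n + k)
= 1600 / (1600 + 1756)
= 1600 / 3356
= 0.4768


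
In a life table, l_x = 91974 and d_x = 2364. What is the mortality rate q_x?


q_x = d_x / l_x
= 2364 / 91974
= 0.0257


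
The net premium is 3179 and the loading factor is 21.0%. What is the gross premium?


Gross = net * (1 + loading)
= 3179 * (1 + 0.21)
= 3179 * 1.21
= 3846.59


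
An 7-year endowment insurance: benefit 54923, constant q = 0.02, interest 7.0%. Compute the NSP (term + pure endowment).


Term component = 5606.7235
Pure endowment = 7_p_x * v^7 * benefit = 0.868126 * 0.62275 * 54923 = 29692.7442
NSP = 35299.4677


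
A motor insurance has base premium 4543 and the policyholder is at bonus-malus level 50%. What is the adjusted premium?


adjusted = base * BM_level / 100
= 4543 * 50 / 100
= 4543 * 0.5
= 2271.5


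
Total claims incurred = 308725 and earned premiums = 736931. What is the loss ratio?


Loss ratio = claims / premiums
= 308725 / 736931
= 0.4189


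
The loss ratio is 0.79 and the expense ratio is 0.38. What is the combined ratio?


Combined ratio = loss ratio + expense ratio
= 0.79 + 0.38
= 1.17


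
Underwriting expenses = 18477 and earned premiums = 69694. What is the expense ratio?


Expense ratio = expenses / premiums
= 18477 / 69694
= 0.2651


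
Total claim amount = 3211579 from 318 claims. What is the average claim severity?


severity = total / number
= 3211579 / 318
= 10099.305


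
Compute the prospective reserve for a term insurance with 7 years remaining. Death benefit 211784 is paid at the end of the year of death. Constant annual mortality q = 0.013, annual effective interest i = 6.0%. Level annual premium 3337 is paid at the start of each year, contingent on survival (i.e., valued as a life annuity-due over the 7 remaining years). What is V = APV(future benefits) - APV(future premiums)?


v = 1/(1+i) = 0.943396
APV(future benefits) per unit = sum_{k=0}^{6} k_p_x * q * v^(k+1) = 0.070014
APV(future benefits) = 211784 * 0.070014 = 14827.7596
Life annuity-due factor ä_{x:7} = sum_{k=0}^{6} k_p_x * v^k = 5.708801
APV(future premiums) = 3337 * 5.708801 = 19050.2689
V = 14827.7596 - 19050.2689
= -4222.5093


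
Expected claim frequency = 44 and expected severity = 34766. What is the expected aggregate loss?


E[S] = E[N] * E[X]
= 44 * 34766
= 1.5297e+06


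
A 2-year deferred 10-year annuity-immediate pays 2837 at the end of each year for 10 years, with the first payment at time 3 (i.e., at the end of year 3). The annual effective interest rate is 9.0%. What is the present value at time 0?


PV at time 2 of the 10-year annuity-immediate:
a_n = 2837 * (1-(1+0.09)^(-10))/0.09 = 18206.8949
Discount back 2 years to time 0:
PV = 18206.8949 * (1+0.09)^(-2)
= 18206.8949 * 0.84168
= 15324.3792


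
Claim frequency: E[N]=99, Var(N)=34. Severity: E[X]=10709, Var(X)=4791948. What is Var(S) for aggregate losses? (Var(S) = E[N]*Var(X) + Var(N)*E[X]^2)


Var(S) = E[N]*Var(X) + Var(N)*E[X]^2
= 99*4791948 + 34*10709^2
= 474402852 + 3899211154
= 4.3736e+09


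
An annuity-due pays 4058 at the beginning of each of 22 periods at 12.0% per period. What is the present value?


PV_due = PMT * (1-(1+i)^(-n))/i * (1+i)
PV_immediate = 31021.9724
PV_due = 31021.9724 * 1.12
= 34744.6091


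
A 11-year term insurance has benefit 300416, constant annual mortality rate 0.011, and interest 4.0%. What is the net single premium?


NSP = benefit * sum_{k=0}^{n-1} k_p_x * q * v^(k+1)
With constant q=0.011, v=0.961538
Sum = 0.091631
NSP = 300416 * 0.091631
= 27527.4399


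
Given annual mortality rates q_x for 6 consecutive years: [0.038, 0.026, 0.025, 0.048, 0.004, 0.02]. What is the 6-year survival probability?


p_k = 1 - q_k for each year
Survival = product of (1 - q_k)
= 0.962 * 0.974 * 0.975 * 0.952 * 0.996 * 0.98
= 0.8489


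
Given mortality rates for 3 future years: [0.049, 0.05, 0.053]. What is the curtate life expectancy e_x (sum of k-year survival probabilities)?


e_x = sum_{k=1}^{n} k_p_x
k_p_x values:
  1_p_x = 0.951
  2_p_x = 0.90345
  3_p_x = 0.855567
e_x = 2.71


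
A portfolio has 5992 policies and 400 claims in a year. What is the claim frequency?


frequency = claims / policies
= 400 / 5992
= 0.0668


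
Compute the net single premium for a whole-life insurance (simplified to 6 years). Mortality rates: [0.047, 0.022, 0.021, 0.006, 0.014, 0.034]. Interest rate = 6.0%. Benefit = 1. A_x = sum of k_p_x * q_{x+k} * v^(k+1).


v = 0.943396
Year 0: k_p_x=1.0, q=0.047, term=0.04434
Year 1: k_p_x=0.953, q=0.022, term=0.01866
Year 2: k_p_x=0.932034, q=0.021, term=0.016434
Year 3: k_p_x=0.912461, q=0.006, term=0.004337
Year 4: k_p_x=0.906987, q=0.014, term=0.009489
Year 5: k_p_x=0.894289, q=0.034, term=0.021435
A_x = 0.1147


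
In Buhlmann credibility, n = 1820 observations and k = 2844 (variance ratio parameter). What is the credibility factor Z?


Z = n / (n + k)
= 1820 / (1820 + 2844)
= 1820 / 4664
= 0.3902


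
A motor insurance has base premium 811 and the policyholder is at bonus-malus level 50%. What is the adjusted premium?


adjusted = base * BM_level / 100
= 811 * 50 / 100
= 811 * 0.5
= 405.5


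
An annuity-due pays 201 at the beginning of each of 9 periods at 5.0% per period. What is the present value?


PV_due = PMT * (1-(1+i)^(-n))/i * (1+i)
PV_immediate = 1428.6722
PV_due = 1428.6722 * 1.05
= 1500.1058


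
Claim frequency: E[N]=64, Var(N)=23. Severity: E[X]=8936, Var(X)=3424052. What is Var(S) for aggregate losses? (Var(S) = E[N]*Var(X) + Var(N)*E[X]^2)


Var(S) = E[N]*Var(X) + Var(N)*E[X]^2
= 64*3424052 + 23*8936^2
= 219139328 + 1836598208
= 2.0557e+09


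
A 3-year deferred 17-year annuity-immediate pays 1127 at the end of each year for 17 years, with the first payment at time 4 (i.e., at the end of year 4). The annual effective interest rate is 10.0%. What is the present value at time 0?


PV at time 3 of the 17-year annuity-immediate:
a_n = 1127 * (1-(1+0.1)^(-17))/0.1 = 9040.2906
Discount back 3 years to time 0:
PV = 9040.2906 * (1+0.1)^(-3)
= 9040.2906 * 0.751315
= 6792.1041


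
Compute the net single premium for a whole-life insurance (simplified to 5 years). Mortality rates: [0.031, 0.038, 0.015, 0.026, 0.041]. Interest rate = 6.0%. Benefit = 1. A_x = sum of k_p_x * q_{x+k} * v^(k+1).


v = 0.943396
Year 0: k_p_x=1.0, q=0.031, term=0.029245
Year 1: k_p_x=0.969, q=0.038, term=0.032771
Year 2: k_p_x=0.932178, q=0.015, term=0.01174
Year 3: k_p_x=0.918195, q=0.026, term=0.01891
Year 4: k_p_x=0.894322, q=0.041, term=0.0274
A_x = 0.1201


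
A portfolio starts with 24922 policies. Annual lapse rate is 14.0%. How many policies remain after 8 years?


remaining = initial * (1 - lapse)^years
= 24922 * (1 - 0.14)^8
= 24922 * 0.299218
= 7457.1092


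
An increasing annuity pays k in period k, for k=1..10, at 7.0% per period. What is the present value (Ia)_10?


(Ia)_n = sum_{k=1}^{n} k * v^k, v = 1/(1+i)
v = 0.934579
Sum computed term by term:
(Ia)_10 = 34.7391


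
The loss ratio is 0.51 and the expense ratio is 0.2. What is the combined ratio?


Combined ratio = loss ratio + expense ratio
= 0.51 + 0.2
= 0.71


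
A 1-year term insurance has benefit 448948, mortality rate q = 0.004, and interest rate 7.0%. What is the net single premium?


NSP = benefit * q * v
v = 1/(1+i) = 0.934579
NSP = 448948 * 0.004 * 0.934579
= 1678.3103


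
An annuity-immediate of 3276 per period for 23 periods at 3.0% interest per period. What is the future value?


FV = PMT * ((1+i)^n - 1) / i
= 3276 * ((1.03)^23 - 1) / 0.03
= 3276 * (1.973587 - 1) / 0.03
= 106315.647


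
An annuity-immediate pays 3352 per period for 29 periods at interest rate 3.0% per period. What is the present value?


PV = PMT * (1 - (1+i)^(-n)) / i
= 3352 * (1 - (1+0.03)^(-29)) / 0.03
= 3352 * (1 - 0.424346) / 0.03
= 3352 * 19.188455
= 64319.6998


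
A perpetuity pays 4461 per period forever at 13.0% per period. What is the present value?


PV = PMT / i
= 4461 / 0.13
= 34315.3846


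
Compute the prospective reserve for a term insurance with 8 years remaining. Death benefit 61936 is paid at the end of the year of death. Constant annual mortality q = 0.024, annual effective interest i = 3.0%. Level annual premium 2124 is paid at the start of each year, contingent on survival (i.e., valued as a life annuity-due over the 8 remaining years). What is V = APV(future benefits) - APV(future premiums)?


v = 1/(1+i) = 0.970874
APV(future benefits) per unit = sum_{k=0}^{7} k_p_x * q * v^(k+1) = 0.155564
APV(future benefits) = 61936 * 0.155564 = 9635.0085
Life annuity-due factor ä_{x:8} = sum_{k=0}^{7} k_p_x * v^k = 6.676286
APV(future premiums) = 2124 * 6.676286 = 14180.4314
V = 9635.0085 - 14180.4314
= -4545.4229


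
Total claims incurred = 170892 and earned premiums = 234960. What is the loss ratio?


Loss ratio = claims / premiums
= 170892 / 234960
= 0.7273


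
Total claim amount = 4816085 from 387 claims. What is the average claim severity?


severity = total / number
= 4816085 / 387
= 12444.6641


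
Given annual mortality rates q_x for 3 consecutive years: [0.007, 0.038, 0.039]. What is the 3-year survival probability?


p_k = 1 - q_k for each year
Survival = product of (1 - q_k)
= 0.993 * 0.962 * 0.961
= 0.918


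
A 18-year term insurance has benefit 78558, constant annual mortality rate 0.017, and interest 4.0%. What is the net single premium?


NSP = benefit * sum_{k=0}^{n-1} k_p_x * q * v^(k+1)
With constant q=0.017, v=0.961538
Sum = 0.190118
NSP = 78558 * 0.190118
= 14935.2769


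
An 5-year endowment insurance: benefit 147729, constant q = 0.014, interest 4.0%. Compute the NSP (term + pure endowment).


Term component = 8962.9617
Pure endowment = 5_p_x * v^5 * benefit = 0.931933 * 0.821927 * 147729 = 113157.5762
NSP = 122120.5379


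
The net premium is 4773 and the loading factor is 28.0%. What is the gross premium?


Gross = net * (1 + loading)
= 4773 * (1 + 0.28)
= 4773 * 1.28
= 6109.44


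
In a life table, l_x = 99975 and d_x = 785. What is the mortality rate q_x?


q_x = d_x / l_x
= 785 / 99975
= 0.0079


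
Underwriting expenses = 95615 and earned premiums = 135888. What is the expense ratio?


Expense ratio = expenses / premiums
= 95615 / 135888
= 0.7036


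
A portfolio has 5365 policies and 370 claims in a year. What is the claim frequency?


frequency = claims / policies
= 370 / 5365
= 0.069


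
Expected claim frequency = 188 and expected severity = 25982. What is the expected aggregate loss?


E[S] = E[N] * E[X]
= 188 * 25982
= 4.8846e+06


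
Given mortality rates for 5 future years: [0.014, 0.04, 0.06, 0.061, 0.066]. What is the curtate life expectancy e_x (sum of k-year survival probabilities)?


e_x = sum_{k=1}^{n} k_p_x
k_p_x values:
  1_p_x = 0.986
  2_p_x = 0.94656
  3_p_x = 0.889766
  4_p_x = 0.835491
  5_p_x = 0.780348
e_x = 4.4382


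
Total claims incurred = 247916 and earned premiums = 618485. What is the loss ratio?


Loss ratio = claims / premiums
= 247916 / 618485
= 0.4008


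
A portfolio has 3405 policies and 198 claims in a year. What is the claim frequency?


frequency = claims / policies
= 198 / 3405
= 0.0581


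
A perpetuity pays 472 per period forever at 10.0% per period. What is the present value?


PV = PMT / i
= 472 / 0.1
= 4720.0


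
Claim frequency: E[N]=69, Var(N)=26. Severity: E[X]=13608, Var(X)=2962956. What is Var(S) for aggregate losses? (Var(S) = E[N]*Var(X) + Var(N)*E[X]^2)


Var(S) = E[N]*Var(X) + Var(N)*E[X]^2
= 69*2962956 + 26*13608^2
= 204443964 + 4814619264
= 5.0191e+09


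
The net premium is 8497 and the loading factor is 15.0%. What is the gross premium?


Gross = net * (1 + loading)
= 8497 * (1 + 0.15)
= 8497 * 1.15
= 9771.55


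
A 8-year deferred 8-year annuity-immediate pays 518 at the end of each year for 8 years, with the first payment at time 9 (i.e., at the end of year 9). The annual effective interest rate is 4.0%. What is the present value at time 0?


PV at time 8 of the 8-year annuity-immediate:
a_n = 518 * (1-(1+0.04)^(-8))/0.04 = 3487.5618
Discount back 8 years to time 0:
PV = 3487.5618 * (1+0.04)^(-8)
= 3487.5618 * 0.73069
= 2548.3273


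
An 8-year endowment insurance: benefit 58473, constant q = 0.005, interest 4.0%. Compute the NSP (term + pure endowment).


Term component = 1936.3074
Pure endowment = 8_p_x * v^8 * benefit = 0.960693 * 0.73069 * 58473 = 41046.2332
NSP = 42982.5406


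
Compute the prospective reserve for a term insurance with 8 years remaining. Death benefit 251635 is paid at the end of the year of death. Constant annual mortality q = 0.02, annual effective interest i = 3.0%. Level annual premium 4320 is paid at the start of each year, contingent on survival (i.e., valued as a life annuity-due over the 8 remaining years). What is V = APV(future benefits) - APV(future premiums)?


v = 1/(1+i) = 0.970874
APV(future benefits) per unit = sum_{k=0}^{7} k_p_x * q * v^(k+1) = 0.13136
APV(future benefits) = 251635 * 0.13136 = 33054.7549
Life annuity-due factor ä_{x:8} = sum_{k=0}^{7} k_p_x * v^k = 6.765036
APV(future premiums) = 4320 * 6.765036 = 29224.9562
V = 33054.7549 - 29224.9562
= 3829.7986
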